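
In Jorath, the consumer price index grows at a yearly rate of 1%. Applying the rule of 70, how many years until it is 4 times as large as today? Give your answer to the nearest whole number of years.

One doubling takes 70/1 = 70.00 years.
4 = 2^2, so 2 doublings → 140 years.

≈ 140 years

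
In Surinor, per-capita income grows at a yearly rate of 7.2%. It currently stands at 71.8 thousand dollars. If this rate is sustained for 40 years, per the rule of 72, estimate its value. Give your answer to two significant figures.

Doubling time ≈ 72/7.2 = 10.00 years.
40 years is 40/10.00 ≈ 4.00 doublings, a factor of 2^4.00 ≈ 16.00.
71.8 × 16.00 ≈ 1100 thousand dollars.

approximately 1100 thousand dollars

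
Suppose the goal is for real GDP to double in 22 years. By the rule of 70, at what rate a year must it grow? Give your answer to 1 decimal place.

≈ 3.2%

70 / 22 ≈ 3.18, so about 3.2% a year.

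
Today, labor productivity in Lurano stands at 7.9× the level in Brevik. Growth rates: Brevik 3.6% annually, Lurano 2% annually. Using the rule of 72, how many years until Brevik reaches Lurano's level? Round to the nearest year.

What matters is the difference: 1.6 pp.
Rule of 72 on the gap: the ratio halves every 72/1.6 ≈ 45.00 years.
A 7.9× gap takes log₂(7.9) ≈ 2.98 halvings to close: 2.98 × 45.00 ≈ 134 years.

134 years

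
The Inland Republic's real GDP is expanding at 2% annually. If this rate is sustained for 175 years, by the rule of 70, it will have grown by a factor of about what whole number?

≈ 32 times

At 2% one doubling takes ≈ 35.00 years; 175 years is 5 of them, so ×32.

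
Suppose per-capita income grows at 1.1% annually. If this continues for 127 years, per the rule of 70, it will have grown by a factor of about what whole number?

At 1.1% one doubling takes ≈ 63.64 years; 127 years is 2 of them, so ×4.

4 times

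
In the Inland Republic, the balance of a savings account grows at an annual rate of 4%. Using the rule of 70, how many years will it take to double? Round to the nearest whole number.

70/4 ≈ 17.50, so it doubles roughly every 18 years.

around 18 years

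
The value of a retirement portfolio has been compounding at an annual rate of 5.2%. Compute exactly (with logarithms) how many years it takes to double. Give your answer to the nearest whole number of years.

14 years

t = ln(2) / ln(1 + 0.052) = 0.6931 / 0.050693 ≈ 13.67.
≈ 14 years.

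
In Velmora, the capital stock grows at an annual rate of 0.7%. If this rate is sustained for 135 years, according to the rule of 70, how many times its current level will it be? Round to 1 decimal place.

around 2.5 times

Doubling time ≈ 70/0.7 = 100.00 years.
135 years / 100.00 ≈ 1.35 doublings → factor 2^1.35 ≈ 2.5.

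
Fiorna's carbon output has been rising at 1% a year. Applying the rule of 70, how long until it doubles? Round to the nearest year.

70/1 ≈ 70.00, so it doubles roughly every 70 years.

70 years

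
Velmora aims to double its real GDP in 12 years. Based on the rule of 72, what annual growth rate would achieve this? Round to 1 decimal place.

roughly 6.0%

72 / 12 ≈ 6.00, so about 6.0% annually.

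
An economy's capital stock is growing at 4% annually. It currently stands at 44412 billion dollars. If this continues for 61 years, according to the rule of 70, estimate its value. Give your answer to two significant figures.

roughly 500000 billion dollars

Doubling time ≈ 70/4 = 17.50 years.
61 years is 61/17.50 ≈ 3.49 doublings, a factor of 2^3.49 ≈ 11.24.
44412 × 11.24 ≈ 500000 billion dollars.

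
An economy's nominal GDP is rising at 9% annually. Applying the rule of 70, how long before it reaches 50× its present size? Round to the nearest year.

Doubling time ≈ 70/9 = 7.78 years.
Reaching 50× takes log₂(50) ≈ 5.64 doublings.
5.64 × 7.78 ≈ 44 years.

roughly 44 years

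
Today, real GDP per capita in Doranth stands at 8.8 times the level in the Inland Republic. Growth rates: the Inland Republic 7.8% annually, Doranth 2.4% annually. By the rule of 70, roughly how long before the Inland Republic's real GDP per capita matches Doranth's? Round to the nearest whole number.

approximately 41 years

the Inland Republic gains on Doranth at 7.8% − 2.4% = 5.4 points a year.
At that relative rate the gap halves every 70/5.4 ≈ 12.96 years.
An 8.8 times gap takes log₂(8.8) ≈ 3.14 halvings to close: 3.14 × 12.96 ≈ 41 years.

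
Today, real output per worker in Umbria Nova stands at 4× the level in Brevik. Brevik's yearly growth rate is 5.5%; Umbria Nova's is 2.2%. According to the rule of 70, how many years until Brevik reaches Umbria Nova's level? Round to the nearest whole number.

Brevik gains on Umbria Nova at 5.5% − 2.2% = 3.3 points a year.
At that relative rate the gap halves every 70/3.3 ≈ 21.21 years.
A 4× gap closes after 2 halvings: 2 × 21.21 ≈ 42 years.

approximately 42 years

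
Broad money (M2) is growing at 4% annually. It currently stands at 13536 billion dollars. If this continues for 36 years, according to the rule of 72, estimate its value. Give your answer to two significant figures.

roughly 54000 billion dollars

It doubles every 72/4 ≈ 18.00 years, so 36 years is 2.00 doublings.
2^2.00 ≈ 4.00; 13536 × 4.00 ≈ 54000 billion dollars.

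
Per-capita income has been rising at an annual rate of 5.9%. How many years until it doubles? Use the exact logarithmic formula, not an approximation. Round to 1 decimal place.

t = ln(2) / ln(1 + 0.059) = 0.6931 / 0.057325 ≈ 12.09.

12.1 years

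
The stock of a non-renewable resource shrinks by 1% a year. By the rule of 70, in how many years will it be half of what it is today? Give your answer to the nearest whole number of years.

approximately 70 years

The rule works in reverse for decay: 70/1 ≈ 70.00 years to halve.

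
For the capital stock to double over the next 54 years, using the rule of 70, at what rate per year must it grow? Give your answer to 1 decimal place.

approximately 1.3%

70 / 54 ≈ 1.30, so about 1.3% per year.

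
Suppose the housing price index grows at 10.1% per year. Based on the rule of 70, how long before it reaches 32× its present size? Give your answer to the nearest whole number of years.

approximately 35 years

One doubling takes 70/10.1 = 6.93 years.
32× is 5 doublings, so 5 × 6.93 ≈ 35 years.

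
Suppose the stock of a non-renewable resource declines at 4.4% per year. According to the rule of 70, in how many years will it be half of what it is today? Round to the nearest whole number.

Halving time ≈ 70 / 4.4 = 15.91 → 16 years.

16 years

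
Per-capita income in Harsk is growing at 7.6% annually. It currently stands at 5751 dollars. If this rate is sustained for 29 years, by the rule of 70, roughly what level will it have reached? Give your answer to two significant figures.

around 51000 dollars

It doubles every 70/7.6 ≈ 9.21 years, so 29 years is 3.15 doublings.
2^3.15 ≈ 8.88; 5751 × 8.88 ≈ 51000 dollars.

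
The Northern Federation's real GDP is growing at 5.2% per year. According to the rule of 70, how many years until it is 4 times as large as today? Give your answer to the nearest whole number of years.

around 27 years

At 5.2% it doubles every 70/5.2 ≈ 13.46 years.
Getting to 4× needs 2 doublings: 2 × 13.46 ≈ 27 years.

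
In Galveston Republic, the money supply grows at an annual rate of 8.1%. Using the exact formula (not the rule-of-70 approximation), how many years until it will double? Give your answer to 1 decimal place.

8.9 years

t = ln(2) / ln(1 + 0.081) = 0.6931 / 0.077887 ≈ 8.90.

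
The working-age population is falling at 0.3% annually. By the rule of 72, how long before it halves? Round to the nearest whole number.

Halving time ≈ 72 / 0.3 = 240.00 → 240 years.

about 240 years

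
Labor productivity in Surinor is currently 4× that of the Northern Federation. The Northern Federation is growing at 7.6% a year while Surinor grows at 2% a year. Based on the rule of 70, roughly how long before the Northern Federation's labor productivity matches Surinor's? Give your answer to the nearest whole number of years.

approximately 25 years

The growth-rate gap is 7.6% − 2% = 5.6 percentage points.
So the ratio between them halves every 70/5.6 ≈ 12.50 years.
A 4× gap closes after 2 halvings: 2 × 12.50 ≈ 25 years.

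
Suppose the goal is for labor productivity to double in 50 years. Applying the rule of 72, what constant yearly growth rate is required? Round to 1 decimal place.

1.4%

72 / 50 ≈ 1.44, so about 1.4% per year.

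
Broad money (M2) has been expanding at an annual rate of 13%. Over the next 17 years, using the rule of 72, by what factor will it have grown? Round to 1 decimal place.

≈ 8.4 times

Doubling time ≈ 72/13 = 5.54 years.
17 years / 5.54 ≈ 3.07 doublings → factor 2^3.07 ≈ 8.4.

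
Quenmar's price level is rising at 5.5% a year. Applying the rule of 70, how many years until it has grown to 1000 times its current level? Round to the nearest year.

about 127 years

One doubling takes 70/5.5 = 12.73 years.
1000× is log₂ 1000 ≈ 9.97 doublings, so ≈ 9.97 × 12.73 = 127 years.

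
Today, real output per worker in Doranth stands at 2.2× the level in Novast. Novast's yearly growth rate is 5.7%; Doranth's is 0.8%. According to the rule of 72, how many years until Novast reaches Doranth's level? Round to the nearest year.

Novast gains on Doranth at 5.7% − 0.8% = 4.9 points a year.
At that relative rate the gap halves every 72/4.9 ≈ 14.69 years.
A 2.2× gap takes log₂(2.2) ≈ 1.14 halvings to close: 1.14 × 14.69 ≈ 17 years.

17 years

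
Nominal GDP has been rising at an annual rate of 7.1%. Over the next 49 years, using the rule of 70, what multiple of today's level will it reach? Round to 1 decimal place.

Doubles every ≈ 9.86 years (70/7.1).
49 years is 4.97 doublings; 2^4.97 ≈ 31.3×.

≈ 31.3 times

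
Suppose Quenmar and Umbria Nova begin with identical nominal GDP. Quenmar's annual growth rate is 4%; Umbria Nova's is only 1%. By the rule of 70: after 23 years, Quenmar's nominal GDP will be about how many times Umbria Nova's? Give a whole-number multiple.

Quenmar pulls ahead at 3 pp per year, so the ratio doubles every 70/3 ≈ 23.33 years.
In 23 years that's 0.99 doublings: 2^0.99 ≈ 2.

roughly 2 times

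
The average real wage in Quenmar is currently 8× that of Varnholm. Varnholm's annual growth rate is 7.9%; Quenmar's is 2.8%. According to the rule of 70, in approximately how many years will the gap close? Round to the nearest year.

about 41 years

The growth-rate gap is 7.9% − 2.8% = 5.1 percentage points.
So the ratio between them halves every 70/5.1 ≈ 13.73 years.
An 8× gap closes after 3 halvings: 3 × 13.73 ≈ 41 years.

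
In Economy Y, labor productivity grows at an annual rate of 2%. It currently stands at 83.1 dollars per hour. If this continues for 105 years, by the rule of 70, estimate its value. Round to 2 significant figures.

Doubling time ≈ 70/2 = 35.00 years.
105 years is 105/35.00 ≈ 3.00 doublings, a factor of 2^3.00 ≈ 8.00.
83.1 × 8.00 ≈ 660 dollars per hour.

around 660 dollars per hour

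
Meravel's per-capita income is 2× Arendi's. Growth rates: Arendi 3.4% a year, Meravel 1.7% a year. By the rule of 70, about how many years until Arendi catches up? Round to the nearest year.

41 years

Arendi gains on Meravel at 3.4% − 1.7% = 1.7 points a year.
At that relative rate the gap halves every 70/1.7 ≈ 41.18 years.
A 2× gap closes after 1 halving: 1 × 41.18 ≈ 41 years.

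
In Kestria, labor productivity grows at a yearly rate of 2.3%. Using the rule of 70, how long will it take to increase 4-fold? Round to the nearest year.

≈ 61 years

Doubling time ≈ 70/2.3 = 30.43 years.
Getting to 4× needs 2 doublings: 2 × 30.43 ≈ 61 years.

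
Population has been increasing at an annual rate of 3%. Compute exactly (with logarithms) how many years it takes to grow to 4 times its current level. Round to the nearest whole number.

t = ln(4) / ln(1 + 0.03) = 1.3863 / 0.029559 ≈ 46.90.
≈ 47 years.

47 years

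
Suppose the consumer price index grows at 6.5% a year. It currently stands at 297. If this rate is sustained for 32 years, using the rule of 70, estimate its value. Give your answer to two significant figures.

Doubling time ≈ 70/6.5 = 10.77 years.
32 years is 32/10.77 ≈ 2.97 doublings, a factor of 2^2.97 ≈ 7.84.
297 × 7.84 ≈ 2300.

approximately 2300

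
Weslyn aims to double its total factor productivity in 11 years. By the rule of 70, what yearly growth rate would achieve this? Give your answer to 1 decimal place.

approximately 6.4%

70 / 11 ≈ 6.36, so about 6.4% per year.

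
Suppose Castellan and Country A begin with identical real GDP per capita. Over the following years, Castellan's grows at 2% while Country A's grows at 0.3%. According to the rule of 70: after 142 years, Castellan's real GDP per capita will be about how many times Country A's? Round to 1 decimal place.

Rate gap = 2% − 0.3% = 1.7 points.
The ratio doubles every 70/1.7 ≈ 41.18 years.
142/41.18 ≈ 3.45 doublings → ratio ≈ 2^3.45 ≈ 10.9.

around 10.9 times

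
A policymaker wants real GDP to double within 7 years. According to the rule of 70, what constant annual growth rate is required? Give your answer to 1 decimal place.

70 / 7 ≈ 10.00, so about 10.0% annually.

about 10.0% annually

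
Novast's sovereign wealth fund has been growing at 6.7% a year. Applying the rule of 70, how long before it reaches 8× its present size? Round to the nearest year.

approximately 31 years

One doubling takes 70/6.7 = 10.45 years.
8× is 3 doublings, so 3 × 10.45 ≈ 31 years.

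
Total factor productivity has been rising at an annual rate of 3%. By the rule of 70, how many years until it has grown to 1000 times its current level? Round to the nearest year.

One doubling takes 70/3 = 23.33 years.
1000× is log₂ 1000 ≈ 9.97 doublings, so ≈ 9.97 × 23.33 = 233 years.

approximately 233 years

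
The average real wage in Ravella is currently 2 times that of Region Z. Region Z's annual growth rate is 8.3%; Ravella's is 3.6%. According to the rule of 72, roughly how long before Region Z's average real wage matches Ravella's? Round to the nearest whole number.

Region Z gains on Ravella at 8.3% − 3.6% = 4.7 points a year.
At that relative rate the gap halves every 72/4.7 ≈ 15.32 years.
A 2 times gap closes after 1 halving: 1 × 15.32 ≈ 15 years.

15 years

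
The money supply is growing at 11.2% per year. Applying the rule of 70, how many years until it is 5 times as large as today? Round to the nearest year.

around 15 years

Doubling time ≈ 70/11.2 = 6.25 years.
Reaching 5× takes log₂(5) ≈ 2.32 doublings.
2.32 × 6.25 ≈ 15 years.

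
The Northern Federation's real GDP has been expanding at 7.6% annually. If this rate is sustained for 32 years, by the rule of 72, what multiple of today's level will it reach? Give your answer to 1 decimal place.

approximately 10.4 times

Doubles every ≈ 9.47 years (72/7.6).
32 years is 3.38 doublings; 2^3.38 ≈ 10.4×.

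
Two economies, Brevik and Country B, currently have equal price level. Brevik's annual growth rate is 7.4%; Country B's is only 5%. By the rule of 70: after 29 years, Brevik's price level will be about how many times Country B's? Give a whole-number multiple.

around 2 times

Only the 2.4-point difference matters.
70/2.4 ≈ 29.17 years per doubling of the ratio; 29 years gives 0.99 doublings, so ≈ 2×.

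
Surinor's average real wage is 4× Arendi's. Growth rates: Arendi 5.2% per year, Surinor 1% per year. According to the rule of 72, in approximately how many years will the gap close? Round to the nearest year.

≈ 34 years

Arendi gains on Surinor at 5.2% − 1% = 4.2 points a year.
At that relative rate the gap halves every 72/4.2 ≈ 17.14 years.
A 4× gap closes after 2 halvings: 2 × 17.14 ≈ 34 years.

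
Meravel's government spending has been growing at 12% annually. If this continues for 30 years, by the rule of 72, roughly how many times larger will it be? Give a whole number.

around 32 times

Doubling time ≈ 72/12 = 6.00 years.
30/6.00 ≈ 5 doublings, so about 2^5 = 32×.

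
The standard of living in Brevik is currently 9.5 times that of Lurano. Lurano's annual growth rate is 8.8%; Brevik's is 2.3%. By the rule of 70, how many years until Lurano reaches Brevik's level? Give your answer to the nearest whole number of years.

The growth-rate gap is 8.8% − 2.3% = 6.5 percentage points.
So the ratio between them halves every 70/6.5 ≈ 10.77 years.
A 9.5 times gap takes log₂(9.5) ≈ 3.25 halvings to close: 3.25 × 10.77 ≈ 35 years.

about 35 years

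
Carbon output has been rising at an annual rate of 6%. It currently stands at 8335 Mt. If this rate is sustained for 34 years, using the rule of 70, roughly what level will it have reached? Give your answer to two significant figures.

roughly 63000 Mt

It doubles every 70/6 ≈ 11.67 years, so 34 years is 2.91 doublings.
2^2.91 ≈ 7.52; 8335 × 7.52 ≈ 63000 Mt.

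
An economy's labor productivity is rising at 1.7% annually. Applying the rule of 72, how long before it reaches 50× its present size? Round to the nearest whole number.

One doubling takes 72/1.7 = 42.35 years.
50× is log₂ 50 ≈ 5.64 doublings, so ≈ 5.64 × 42.35 = 239 years.

239 years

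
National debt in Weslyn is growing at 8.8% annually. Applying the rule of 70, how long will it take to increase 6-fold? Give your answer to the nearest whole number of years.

21 years

One doubling takes 70/8.8 = 7.95 years.
Reaching 6× takes log₂(6) ≈ 2.58 doublings.
2.58 × 7.95 ≈ 21 years.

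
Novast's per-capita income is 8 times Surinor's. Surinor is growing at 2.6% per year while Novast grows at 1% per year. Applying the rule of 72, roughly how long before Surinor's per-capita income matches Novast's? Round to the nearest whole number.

≈ 135 years

The growth-rate gap is 2.6% − 1% = 1.6 percentage points.
So the ratio between them halves every 72/1.6 ≈ 45.00 years.
An 8 times gap closes after 3 halvings: 3 × 45.00 ≈ 135 years.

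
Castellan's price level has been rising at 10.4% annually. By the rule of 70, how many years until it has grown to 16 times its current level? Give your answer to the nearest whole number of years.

approximately 27 years

Doubling time ≈ 70/10.4 = 6.73 years.
16× is 4 doublings, so 4 × 6.73 ≈ 27 years.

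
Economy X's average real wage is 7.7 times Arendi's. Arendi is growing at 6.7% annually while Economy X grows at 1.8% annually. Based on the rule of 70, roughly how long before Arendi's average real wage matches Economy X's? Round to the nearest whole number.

Arendi gains on Economy X at 6.7% − 1.8% = 4.9 points a year.
At that relative rate the gap halves every 70/4.9 ≈ 14.29 years.
A 7.7 times gap takes log₂(7.7) ≈ 2.94 halvings to close: 2.94 × 14.29 ≈ 42 years.

about 42 years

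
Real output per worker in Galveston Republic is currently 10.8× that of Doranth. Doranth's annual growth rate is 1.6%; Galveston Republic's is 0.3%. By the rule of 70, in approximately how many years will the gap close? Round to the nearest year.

around 185 years

Doranth gains on Galveston Republic at 1.6% − 0.3% = 1.3 points a year.
At that relative rate the gap halves every 70/1.3 ≈ 53.85 years.
A 10.8× gap takes log₂(10.8) ≈ 3.43 halvings to close: 3.43 × 53.85 ≈ 185 years.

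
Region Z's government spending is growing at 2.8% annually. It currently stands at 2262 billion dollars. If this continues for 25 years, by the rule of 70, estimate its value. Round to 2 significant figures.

Doubling time ≈ 70/2.8 = 25.00 years.
25 years is 25/25.00 ≈ 1.00 doublings, a factor of 2^1.00 ≈ 2.00.
2262 × 2.00 ≈ 4500 billion dollars.

≈ 4500 billion dollars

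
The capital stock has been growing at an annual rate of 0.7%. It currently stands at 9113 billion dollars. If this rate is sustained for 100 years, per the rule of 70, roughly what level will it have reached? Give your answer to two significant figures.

approximately 18000 billion dollars

It doubles every 70/0.7 ≈ 100.00 years, so 100 years is 1.00 doublings.
2^1.00 ≈ 2.00; 9113 × 2.00 ≈ 18000 billion dollars.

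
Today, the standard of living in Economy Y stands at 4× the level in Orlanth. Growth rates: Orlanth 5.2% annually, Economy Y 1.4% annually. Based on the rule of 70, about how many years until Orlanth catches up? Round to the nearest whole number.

approximately 37 years

The growth-rate gap is 5.2% − 1.4% = 3.8 percentage points.
So the ratio between them halves every 70/3.8 ≈ 18.42 years.
A 4× gap closes after 2 halvings: 2 × 18.42 ≈ 37 years.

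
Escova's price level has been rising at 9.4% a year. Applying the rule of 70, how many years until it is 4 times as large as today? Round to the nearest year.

Doubling time ≈ 70/9.4 = 7.45 years.
4 = 2^2, so 2 doublings → 15 years.

about 15 years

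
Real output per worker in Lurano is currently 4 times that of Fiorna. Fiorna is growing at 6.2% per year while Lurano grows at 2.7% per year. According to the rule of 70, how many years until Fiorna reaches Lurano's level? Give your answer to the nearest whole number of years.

about 40 years

The growth-rate gap is 6.2% − 2.7% = 3.5 percentage points.
So the ratio between them halves every 70/3.5 ≈ 20.00 years.
A 4 times gap closes after 2 halvings: 2 × 20.00 ≈ 40 years.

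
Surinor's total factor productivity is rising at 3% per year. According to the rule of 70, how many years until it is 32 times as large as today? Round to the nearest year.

about 117 years

At 3% it doubles every 70/3 ≈ 23.33 years.
32× is 5 doublings, so 5 × 23.33 ≈ 117 years.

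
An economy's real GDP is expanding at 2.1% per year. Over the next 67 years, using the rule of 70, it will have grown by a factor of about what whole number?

around 4 times

Doubling time ≈ 70/2.1 = 33.33 years.
67/33.33 ≈ 2 doublings, so about 2^2 = 4×.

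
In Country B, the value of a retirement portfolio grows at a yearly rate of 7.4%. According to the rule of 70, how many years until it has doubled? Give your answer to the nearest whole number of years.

around 9 years

70/7.4 ≈ 9.46, so it doubles roughly every 9 years.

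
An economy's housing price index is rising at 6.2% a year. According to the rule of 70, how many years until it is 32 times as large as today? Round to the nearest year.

One doubling takes 70/6.2 = 11.29 years.
Getting to 32× needs 5 doublings: 5 × 11.29 ≈ 56 years.

roughly 56 years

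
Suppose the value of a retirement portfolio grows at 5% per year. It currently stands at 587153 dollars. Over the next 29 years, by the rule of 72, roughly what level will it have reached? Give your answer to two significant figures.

approximately 2400000 dollars

It doubles every 72/5 ≈ 14.40 years, so 29 years is 2.01 doublings.
2^2.01 ≈ 4.03; 587153 × 4.03 ≈ 2400000 dollars.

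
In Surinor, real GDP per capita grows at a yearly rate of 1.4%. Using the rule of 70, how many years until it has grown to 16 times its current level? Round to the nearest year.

about 200 years

At 1.4% it doubles every 70/1.4 ≈ 50.00 years.
16 = 2^4, so 4 doublings → 200 years.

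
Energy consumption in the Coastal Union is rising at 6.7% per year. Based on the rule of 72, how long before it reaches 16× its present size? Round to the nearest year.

approximately 43 years

At 6.7% it doubles every 72/6.7 ≈ 10.75 years.
Getting to 16× needs 4 doublings: 4 × 10.75 ≈ 43 years.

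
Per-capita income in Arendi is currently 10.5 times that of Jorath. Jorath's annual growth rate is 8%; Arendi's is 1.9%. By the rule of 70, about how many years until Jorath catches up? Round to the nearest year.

Jorath gains on Arendi at 8% − 1.9% = 6.1 points a year.
At that relative rate the gap halves every 70/6.1 ≈ 11.48 years.
A 10.5 times gap takes log₂(10.5) ≈ 3.39 halvings to close: 3.39 × 11.48 ≈ 39 years.

about 39 years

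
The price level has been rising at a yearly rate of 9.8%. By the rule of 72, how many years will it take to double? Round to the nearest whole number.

roughly 7 years

Doubling time ≈ 72 / 9.8 = 7.35 years.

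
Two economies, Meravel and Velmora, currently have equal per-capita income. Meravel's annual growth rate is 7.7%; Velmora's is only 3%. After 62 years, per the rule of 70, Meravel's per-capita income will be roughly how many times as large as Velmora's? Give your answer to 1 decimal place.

roughly 17.9 times

Rate gap = 7.7% − 3% = 4.7 points.
The ratio doubles every 70/4.7 ≈ 14.89 years.
62/14.89 ≈ 4.16 doublings → ratio ≈ 2^4.16 ≈ 17.9.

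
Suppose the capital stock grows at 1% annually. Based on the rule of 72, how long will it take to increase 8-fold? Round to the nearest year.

approximately 216 years

One doubling takes 72/1 = 72.00 years.
Getting to 8× needs 3 doublings: 3 × 72.00 ≈ 216 years.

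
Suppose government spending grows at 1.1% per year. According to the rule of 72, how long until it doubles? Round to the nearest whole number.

≈ 65 years

Doubling time ≈ 72 / 1.1 = 65.45 years.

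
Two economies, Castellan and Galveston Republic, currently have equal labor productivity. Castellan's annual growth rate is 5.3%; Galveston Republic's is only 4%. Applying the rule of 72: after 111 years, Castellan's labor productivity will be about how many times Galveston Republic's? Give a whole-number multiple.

Rate gap = 5.3% − 4% = 1.3 points.
The ratio doubles every 72/1.3 ≈ 55.38 years.
111/55.38 ≈ 2.00 doublings → ratio ≈ 2^2.00 ≈ 4.

4 times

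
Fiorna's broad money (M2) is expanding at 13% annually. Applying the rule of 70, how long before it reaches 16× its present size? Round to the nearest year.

At 13% it doubles every 70/13 ≈ 5.38 years.
Getting to 16× needs 4 doublings: 4 × 5.38 ≈ 22 years.

around 22 years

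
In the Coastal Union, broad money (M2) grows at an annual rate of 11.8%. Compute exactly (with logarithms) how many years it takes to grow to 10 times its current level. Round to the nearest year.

21 years

t = ln(10) / ln(1 + 0.118) = 2.3026 / 0.111541 ≈ 20.64.
≈ 21 years.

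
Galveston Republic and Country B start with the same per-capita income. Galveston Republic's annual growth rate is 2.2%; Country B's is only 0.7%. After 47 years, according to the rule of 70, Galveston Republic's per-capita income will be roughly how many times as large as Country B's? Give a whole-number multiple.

around 2 times

Galveston Republic pulls ahead at 1.5 pp per year, so the ratio doubles every 70/1.5 ≈ 46.67 years.
In 47 years that's 1.01 doublings: 2^1.01 ≈ 2.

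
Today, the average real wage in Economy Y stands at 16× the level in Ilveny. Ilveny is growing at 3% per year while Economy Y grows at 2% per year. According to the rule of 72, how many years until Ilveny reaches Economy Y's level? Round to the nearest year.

The growth-rate gap is 3% − 2% = 1 percentage point.
So the ratio between them halves every 72/1 ≈ 72.00 years.
A 16× gap closes after 4 halvings: 4 × 72.00 ≈ 288 years.

roughly 288 years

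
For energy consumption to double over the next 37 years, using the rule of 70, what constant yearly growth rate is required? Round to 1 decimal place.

70 / 37 ≈ 1.89, so about 1.9% per year.

≈ 1.9% per year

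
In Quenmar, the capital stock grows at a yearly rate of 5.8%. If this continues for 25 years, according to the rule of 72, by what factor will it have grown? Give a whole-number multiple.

Doubling time ≈ 72/5.8 = 12.41 years.
25/12.41 ≈ 2 doublings, so about 2^2 = 4×.

4 times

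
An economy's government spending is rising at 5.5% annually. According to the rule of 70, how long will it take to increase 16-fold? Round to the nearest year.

One doubling takes 70/5.5 = 12.73 years.
16 = 2^4, so 4 doublings → 51 years.

approximately 51 years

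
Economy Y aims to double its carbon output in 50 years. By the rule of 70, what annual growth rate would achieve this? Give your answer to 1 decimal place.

≈ 1.4%

70 / 50 ≈ 1.40, so about 1.4% annually.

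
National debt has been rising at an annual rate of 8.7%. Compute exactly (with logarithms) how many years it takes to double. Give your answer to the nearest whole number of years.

8 years

t = ln(2) / ln(1 + 0.087) = 0.6931 / 0.083422 ≈ 8.31.
≈ 8 years.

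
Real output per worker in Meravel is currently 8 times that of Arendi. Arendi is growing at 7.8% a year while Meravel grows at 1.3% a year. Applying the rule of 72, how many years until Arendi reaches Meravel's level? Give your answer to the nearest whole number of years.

Arendi gains on Meravel at 7.8% − 1.3% = 6.5 points a year.
At that relative rate the gap halves every 72/6.5 ≈ 11.08 years.
An 8 times gap closes after 3 halvings: 3 × 11.08 ≈ 33 years.

≈ 33 years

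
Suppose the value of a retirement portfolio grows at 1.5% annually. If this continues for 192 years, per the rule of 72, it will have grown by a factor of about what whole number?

Doubling time ≈ 72/1.5 = 48.00 years.
192/48.00 ≈ 4 doublings, so about 2^4 = 16×.

roughly 16 times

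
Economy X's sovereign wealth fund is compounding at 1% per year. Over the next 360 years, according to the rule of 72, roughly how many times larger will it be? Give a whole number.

approximately 32 times

At 1% one doubling takes ≈ 72.00 years; 360 years is 5 of them, so ×32.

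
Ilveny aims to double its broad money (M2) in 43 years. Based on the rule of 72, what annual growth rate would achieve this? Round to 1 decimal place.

72 / 43 ≈ 1.67, so about 1.7% a year.

1.7%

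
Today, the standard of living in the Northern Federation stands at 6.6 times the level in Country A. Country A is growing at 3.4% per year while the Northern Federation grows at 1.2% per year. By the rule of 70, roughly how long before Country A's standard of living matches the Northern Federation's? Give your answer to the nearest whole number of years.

What matters is the difference: 2.2 pp.
Rule of 70 on the gap: the ratio halves every 70/2.2 ≈ 31.82 years.
A 6.6 times gap takes log₂(6.6) ≈ 2.72 halvings to close: 2.72 × 31.82 ≈ 87 years.

≈ 87 years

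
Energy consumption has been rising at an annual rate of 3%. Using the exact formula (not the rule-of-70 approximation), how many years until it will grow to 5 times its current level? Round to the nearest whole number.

54 years

t = ln(5) / ln(1 + 0.03) = 1.6094 / 0.029559 ≈ 54.45.
≈ 54 years.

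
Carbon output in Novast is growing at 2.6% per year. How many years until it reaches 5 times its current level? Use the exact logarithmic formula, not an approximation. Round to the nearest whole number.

63 years

t = ln(5) / ln(1 + 0.026) = 1.6094 / 0.025668 ≈ 62.70.
≈ 63 years.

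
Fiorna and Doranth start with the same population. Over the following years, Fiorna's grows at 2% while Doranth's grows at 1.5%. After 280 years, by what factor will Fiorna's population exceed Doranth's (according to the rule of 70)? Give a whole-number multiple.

4 times

Only the 0.5-point difference matters.
70/0.5 ≈ 140.00 years per doubling of the ratio; 280 years gives 2.00 doublings, so ≈ 4×.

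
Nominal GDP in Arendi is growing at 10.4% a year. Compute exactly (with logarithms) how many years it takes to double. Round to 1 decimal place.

t = ln(2) / ln(1 + 0.104) = 0.6931 / 0.098940 ≈ 7.01.

7.0 years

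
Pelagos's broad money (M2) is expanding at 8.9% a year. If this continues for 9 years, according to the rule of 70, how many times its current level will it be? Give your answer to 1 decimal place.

Doubling time ≈ 70/8.9 = 7.87 years.
9 years / 7.87 ≈ 1.14 doublings → factor 2^1.14 ≈ 2.2.

roughly 2.2 times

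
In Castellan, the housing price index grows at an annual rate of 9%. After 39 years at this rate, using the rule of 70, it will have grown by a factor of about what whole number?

about 32 times

70/9 ≈ 7.78 years per doubling.
39 years fits 5 doublings: 2^5 = 32.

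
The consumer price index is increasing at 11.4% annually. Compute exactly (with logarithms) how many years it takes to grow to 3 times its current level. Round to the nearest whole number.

t = ln(3) / ln(1 + 0.114) = 1.0986 / 0.107957 ≈ 10.18.
≈ 10 years.

10 years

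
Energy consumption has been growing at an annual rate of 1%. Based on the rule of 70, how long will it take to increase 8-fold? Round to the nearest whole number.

At 1% it doubles every 70/1 ≈ 70.00 years.
8× is 3 doublings, so 3 × 70.00 ≈ 210 years.

roughly 210 years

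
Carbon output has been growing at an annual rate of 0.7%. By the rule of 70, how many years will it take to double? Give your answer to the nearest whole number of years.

approximately 100 years

Doubling time ≈ 70 / 0.7 = 100.00 years.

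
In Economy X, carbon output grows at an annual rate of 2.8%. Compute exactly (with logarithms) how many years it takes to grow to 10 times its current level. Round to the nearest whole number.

83 years

t = ln(10) / ln(1 + 0.028) = 2.3026 / 0.027615 ≈ 83.38.
≈ 83 years.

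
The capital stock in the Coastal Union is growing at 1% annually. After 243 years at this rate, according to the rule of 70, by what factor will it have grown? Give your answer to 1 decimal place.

approximately 11.1 times

Doubles every ≈ 70.00 years (70/1).
243 years is 3.47 doublings; 2^3.47 ≈ 11.1×.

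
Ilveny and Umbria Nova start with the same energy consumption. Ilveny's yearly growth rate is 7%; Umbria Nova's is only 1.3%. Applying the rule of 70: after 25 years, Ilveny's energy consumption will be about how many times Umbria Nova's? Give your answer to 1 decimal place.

Ilveny pulls ahead at 5.7 pp per year, so the ratio doubles every 70/5.7 ≈ 12.28 years.
In 25 years that's 2.04 doublings: 2^2.04 ≈ 4.1.

approximately 4.1 times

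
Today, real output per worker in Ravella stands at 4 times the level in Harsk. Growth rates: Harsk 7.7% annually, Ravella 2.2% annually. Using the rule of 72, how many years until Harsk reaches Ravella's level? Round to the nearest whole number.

Harsk gains on Ravella at 7.7% − 2.2% = 5.5 points a year.
At that relative rate the gap halves every 72/5.5 ≈ 13.09 years.
A 4 times gap closes after 2 halvings: 2 × 13.09 ≈ 26 years.

≈ 26 years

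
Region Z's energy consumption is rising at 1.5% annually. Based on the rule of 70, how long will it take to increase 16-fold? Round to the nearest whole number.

approximately 187 years

Doubling time ≈ 70/1.5 = 46.67 years.
Getting to 16× needs 4 doublings: 4 × 46.67 ≈ 187 years.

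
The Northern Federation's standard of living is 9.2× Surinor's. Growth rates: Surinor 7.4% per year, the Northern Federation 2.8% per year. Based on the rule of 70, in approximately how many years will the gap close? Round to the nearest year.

about 49 years

What matters is the difference: 4.6 pp.
Rule of 70 on the gap: the ratio halves every 70/4.6 ≈ 15.22 years.
A 9.2× gap takes log₂(9.2) ≈ 3.20 halvings to close: 3.20 × 15.22 ≈ 49 years.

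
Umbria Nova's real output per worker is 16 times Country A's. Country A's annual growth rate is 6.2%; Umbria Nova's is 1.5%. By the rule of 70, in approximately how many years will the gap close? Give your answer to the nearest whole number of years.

What matters is the difference: 4.7 pp.
Rule of 70 on the gap: the ratio halves every 70/4.7 ≈ 14.89 years.
A 16 times gap closes after 4 halvings: 4 × 14.89 ≈ 60 years.

roughly 60 years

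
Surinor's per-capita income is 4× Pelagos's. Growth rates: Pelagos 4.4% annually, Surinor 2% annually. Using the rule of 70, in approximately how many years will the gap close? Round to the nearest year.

Pelagos gains on Surinor at 4.4% − 2% = 2.4 points a year.
At that relative rate the gap halves every 70/2.4 ≈ 29.17 years.
A 4× gap closes after 2 halvings: 2 × 29.17 ≈ 58 years.

approximately 58 years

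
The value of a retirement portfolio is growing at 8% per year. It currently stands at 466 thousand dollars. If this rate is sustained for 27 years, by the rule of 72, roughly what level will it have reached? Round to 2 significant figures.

about 3700 thousand dollars

It doubles every 72/8 ≈ 9.00 years, so 27 years is 3.00 doublings.
2^3.00 ≈ 8.00; 466 × 8.00 ≈ 3700 thousand dollars.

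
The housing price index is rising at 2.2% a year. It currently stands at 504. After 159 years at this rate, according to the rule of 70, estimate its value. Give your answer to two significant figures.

16000

Doubling time ≈ 70/2.2 = 31.82 years.
159 years is 159/31.82 ≈ 5.00 doublings, a factor of 2^5.00 ≈ 32.00.
504 × 32.00 ≈ 16000.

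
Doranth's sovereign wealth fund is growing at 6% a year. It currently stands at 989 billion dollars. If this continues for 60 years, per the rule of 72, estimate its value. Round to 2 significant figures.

Doubling time ≈ 72/6 = 12.00 years.
60 years is 60/12.00 ≈ 5.00 doublings, a factor of 2^5.00 ≈ 32.00.
989 × 32.00 ≈ 32000 billion dollars.

about 32000 billion dollars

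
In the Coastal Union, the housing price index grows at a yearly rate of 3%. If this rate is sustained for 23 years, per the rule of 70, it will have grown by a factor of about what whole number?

around 2 times

At 3% one doubling takes ≈ 23.33 years; 23 years is 1 of them, so ×2.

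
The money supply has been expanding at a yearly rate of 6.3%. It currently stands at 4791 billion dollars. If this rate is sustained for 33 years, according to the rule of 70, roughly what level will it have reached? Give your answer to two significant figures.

about 38000 billion dollars

It doubles every 70/6.3 ≈ 11.11 years, so 33 years is 2.97 doublings.
2^2.97 ≈ 7.84; 4791 × 7.84 ≈ 38000 billion dollars.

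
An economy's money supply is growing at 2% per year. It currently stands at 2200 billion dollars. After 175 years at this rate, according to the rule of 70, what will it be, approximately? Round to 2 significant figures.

Doubling time ≈ 70/2 = 35.00 years.
175 years is 175/35.00 ≈ 5.00 doublings, a factor of 2^5.00 ≈ 32.00.
2200 × 32.00 ≈ 70000 billion dollars.

≈ 70000 billion dollars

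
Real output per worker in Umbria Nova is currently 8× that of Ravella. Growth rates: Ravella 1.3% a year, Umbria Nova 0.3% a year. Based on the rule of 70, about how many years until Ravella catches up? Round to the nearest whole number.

What matters is the difference: 1 pp.
Rule of 70 on the gap: the ratio halves every 70/1 ≈ 70.00 years.
An 8× gap closes after 3 halvings: 3 × 70.00 ≈ 210 years.

around 210 years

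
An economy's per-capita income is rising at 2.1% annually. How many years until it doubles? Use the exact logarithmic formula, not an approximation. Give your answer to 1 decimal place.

t = ln(2) / ln(1 + 0.021) = 0.6931 / 0.020783 ≈ 33.35.

33.4 years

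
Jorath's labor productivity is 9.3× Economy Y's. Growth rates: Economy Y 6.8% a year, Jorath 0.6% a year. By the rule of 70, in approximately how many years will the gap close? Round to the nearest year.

The growth-rate gap is 6.8% − 0.6% = 6.2 percentage points.
So the ratio between them halves every 70/6.2 ≈ 11.29 years.
A 9.3× gap takes log₂(9.3) ≈ 3.22 halvings to close: 3.22 × 11.29 ≈ 36 years.

around 36 years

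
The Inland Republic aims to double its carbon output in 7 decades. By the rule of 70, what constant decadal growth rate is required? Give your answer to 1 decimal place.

10.0%

70 / 7 ≈ 10.00, so about 10.0% per decade.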